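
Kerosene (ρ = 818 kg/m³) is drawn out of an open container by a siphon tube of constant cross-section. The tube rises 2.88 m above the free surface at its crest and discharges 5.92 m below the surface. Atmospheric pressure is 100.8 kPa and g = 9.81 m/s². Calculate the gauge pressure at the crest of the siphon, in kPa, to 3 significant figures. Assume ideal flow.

P_gauge ≈ -70.6 kPa

The outlet speed comes from Torricelli: v = √(2g·5.92) = 10.8 m/s.
The bore is uniform, so the speed at the crest is the same v. Bernoulli surface→crest: P_atm = P_top + ½ρv² + ρg·h_top.
P_top = 100800 − ½·818·10.8² − 818·9.81·2.88 = 30200 Pa. So P_gauge = P_top − P_atm = -70600 Pa.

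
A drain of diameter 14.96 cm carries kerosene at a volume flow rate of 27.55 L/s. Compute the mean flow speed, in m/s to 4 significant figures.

Q = 27.55 L/s = 0.02755 m³/s.
v = Q/A = 0.02755 / 0.01758 = 1.567 m/s.

v ≈ 1.567 m/s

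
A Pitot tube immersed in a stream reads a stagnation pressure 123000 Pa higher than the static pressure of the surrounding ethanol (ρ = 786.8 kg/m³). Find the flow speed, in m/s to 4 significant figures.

v ≈ 17.68 m/s

Bernoulli between the free stream and the stagnation point: ½ρv² = P_stag − P_static.
v = √(2ΔP/ρ) = √(2·123000/786.8) = 17.68 m/s.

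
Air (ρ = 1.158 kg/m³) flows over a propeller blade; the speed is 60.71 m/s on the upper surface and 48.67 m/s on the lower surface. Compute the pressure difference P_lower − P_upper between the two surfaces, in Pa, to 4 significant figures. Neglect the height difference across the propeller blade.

With negligible Δh, P + ½ρv² is constant, so P_low − P_up = ½ρ(v_up² − v_low²).
ΔP = ½·1.158·(60.71² − 48.67²) = 762.5 Pa.

762.5 Pa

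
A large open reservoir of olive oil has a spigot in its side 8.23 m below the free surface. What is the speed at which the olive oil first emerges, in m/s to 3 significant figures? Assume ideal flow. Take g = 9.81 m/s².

Torricelli's result v = √(2gh) gives v = √(2·9.81·8.23) = 12.7 m/s.

v = 12.7 m/s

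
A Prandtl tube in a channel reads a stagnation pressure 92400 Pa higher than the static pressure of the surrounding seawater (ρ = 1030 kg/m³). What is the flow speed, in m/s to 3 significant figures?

v ≈ 13.4 m/s

The dynamic pressure equals the rise in static pressure at the stagnation point: ΔP = ½ρv².
v = √(2ΔP/ρ) = √(2·92400/1030) = 13.4 m/s.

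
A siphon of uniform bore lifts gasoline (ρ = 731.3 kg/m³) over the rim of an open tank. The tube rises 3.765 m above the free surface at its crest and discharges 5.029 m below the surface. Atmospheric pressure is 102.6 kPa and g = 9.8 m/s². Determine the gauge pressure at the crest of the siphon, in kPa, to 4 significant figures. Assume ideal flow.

From the surface to the outlet (both open to atmosphere, surface at rest): v = √(2g·h_out) = √(2·9.8·5.029) = 9.928 m/s.
Continuity keeps v the same throughout the tube; from surface to crest, P_atm + 0 = P_top + ½ρv² + ρg·h_top.
P_top = 102600 − ½·731.3·9.928² − 731.3·9.8·3.765 = 39580 Pa. So P_gauge = P_top − P_atm = -63020 Pa.

P_gauge ≈ -63.02 kPa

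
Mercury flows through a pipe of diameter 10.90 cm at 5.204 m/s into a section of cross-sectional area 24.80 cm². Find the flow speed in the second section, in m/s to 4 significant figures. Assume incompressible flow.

Mass conservation (A₁v₁ = A₂v₂) gives v₂ = 5.204 × 93.31/24.80 = 19.58 m/s.

v₂ = 19.58 m/s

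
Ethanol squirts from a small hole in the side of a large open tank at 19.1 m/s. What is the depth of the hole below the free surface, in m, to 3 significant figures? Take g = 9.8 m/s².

h ≈ 18.6 m

Inverting v = √(2gh) gives h = v² / 2g.
h = 19.1²/(2·9.8) = 365/19.60 = 18.6 m.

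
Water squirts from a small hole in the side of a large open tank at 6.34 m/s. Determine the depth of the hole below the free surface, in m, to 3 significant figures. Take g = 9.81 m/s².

2.05 m

Torricelli: v = √(2gh), so h = v²/(2g).
h = 6.34²/(2·9.81) = 40.2/19.62 = 2.05 m.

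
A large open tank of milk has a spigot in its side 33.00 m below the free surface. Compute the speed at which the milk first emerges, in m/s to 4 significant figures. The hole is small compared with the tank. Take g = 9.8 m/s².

v = 25.43 m/s

The surface is effectively still and both ends are open, so ½v² = gh and v = √(2·9.8·33.00) = 25.43 m/s.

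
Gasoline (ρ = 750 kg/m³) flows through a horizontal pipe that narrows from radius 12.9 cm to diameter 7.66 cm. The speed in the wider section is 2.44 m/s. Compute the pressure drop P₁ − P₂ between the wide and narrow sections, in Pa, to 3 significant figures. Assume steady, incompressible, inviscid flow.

ΔP ≈ 285000 Pa

Continuity gives A₁v₁ = A₂v₂, so v₂ = (523 cm²)/(46.1 cm²) × 2.44 m/s = 27.7 m/s.
Bernoulli (h₁ = h₂): P₁ − P₂ = ½ρ(v₂² − v₁²).
P₁ − P₂ = ½·750·(27.7² − 2.44²) = ½·750·760 = 285000 Pa.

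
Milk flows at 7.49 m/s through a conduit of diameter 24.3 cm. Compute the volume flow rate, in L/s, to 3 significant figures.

Q ≈ 347 L/s

Q = A·v = 0.0464 m² × 7.49 m/s = 0.347 m³/s.
Converting: 0.347 m³/s × 1000 = 347 L/s.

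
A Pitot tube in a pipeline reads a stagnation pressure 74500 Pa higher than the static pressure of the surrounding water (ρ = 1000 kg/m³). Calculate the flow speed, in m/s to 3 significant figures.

v ≈ 12.2 m/s

The dynamic pressure equals the rise in static pressure at the stagnation point: ΔP = ½ρv².
v = √(2ΔP/ρ) = √(2·74500/1000) = 12.2 m/s.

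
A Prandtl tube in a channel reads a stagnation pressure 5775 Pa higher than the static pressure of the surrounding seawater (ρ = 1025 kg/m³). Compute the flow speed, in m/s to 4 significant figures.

Bernoulli between the free stream and the stagnation point: ½ρv² = P_stag − P_static.
v = √(2ΔP/ρ) = √(2·5775/1025) = 3.357 m/s.

3.357 m/s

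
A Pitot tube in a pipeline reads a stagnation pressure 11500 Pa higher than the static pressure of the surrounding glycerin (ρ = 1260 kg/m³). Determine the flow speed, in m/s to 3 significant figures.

4.27 m/s

Bernoulli between the free stream and the stagnation point: ½ρv² = P_stag − P_static.
v = √(2ΔP/ρ) = √(2·11500/1260) = 4.27 m/s.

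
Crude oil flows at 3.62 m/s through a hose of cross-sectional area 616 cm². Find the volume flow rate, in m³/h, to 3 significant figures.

Q = A·v = 0.0616 m² × 3.62 m/s = 0.223 m³/s.
Converting: 0.223 m³/s × 3600 = 803 m³/h.

Q ≈ 803 m³/h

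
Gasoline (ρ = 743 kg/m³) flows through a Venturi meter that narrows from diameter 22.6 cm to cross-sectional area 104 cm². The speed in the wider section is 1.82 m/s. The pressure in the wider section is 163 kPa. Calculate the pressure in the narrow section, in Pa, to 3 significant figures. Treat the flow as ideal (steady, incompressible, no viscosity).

P₂ ≈ 146000 Pa

By continuity, v₂ = v₁·A₁/A₂ = 1.82·(401/104) = 7.02 m/s.
Bernoulli (h₁ = h₂): P₁ − P₂ = ½ρ(v₂² − v₁²).
P₂ = P₁ − ½ρ(v₂² − v₁²) = 163000 − ½·743·(7.02² − 1.82²) = 163000 − 17100 = 146000 Pa.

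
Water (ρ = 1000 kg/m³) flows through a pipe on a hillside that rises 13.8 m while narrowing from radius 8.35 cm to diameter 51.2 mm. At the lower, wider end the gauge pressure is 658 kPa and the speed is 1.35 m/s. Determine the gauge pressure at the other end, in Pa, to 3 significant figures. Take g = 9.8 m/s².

P₂ ≈ 421000 Pa

By continuity, v₂ = v₁·A₁/A₂ = 1.35·(219/20.6) = 14.4 m/s.
Applying Bernoulli between the two ends and solving for P₂: P₂ = P₁ + ½ρ(v₁² − v₂²) − ρgΔh.
P₂ = 658000 + ½·1000·(1.35² − 14.4²) − 1000·9.8·(+13.8) = 658000 + (-102000) − (135000) = 421000 Pa.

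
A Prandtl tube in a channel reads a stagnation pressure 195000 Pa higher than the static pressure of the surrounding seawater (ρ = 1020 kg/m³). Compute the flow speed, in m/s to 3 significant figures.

19.6 m/s

The dynamic pressure equals the rise in static pressure at the stagnation point: ΔP = ½ρv².
v = √(2ΔP/ρ) = √(2·195000/1020) = 19.6 m/s.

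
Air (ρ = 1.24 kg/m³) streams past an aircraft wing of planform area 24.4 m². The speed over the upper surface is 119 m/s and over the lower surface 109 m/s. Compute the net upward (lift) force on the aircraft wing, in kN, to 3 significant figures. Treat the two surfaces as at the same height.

34.5 kN

With equal heights on the two surfaces, Bernoulli gives P_lower − P_upper = ½ρ(v_upper² − v_lower²).
ΔP = ½·1.24·(119² − 109²) = 1410 Pa.
Lift = ΔP · A = 1410 × 24.4 = 34500 N.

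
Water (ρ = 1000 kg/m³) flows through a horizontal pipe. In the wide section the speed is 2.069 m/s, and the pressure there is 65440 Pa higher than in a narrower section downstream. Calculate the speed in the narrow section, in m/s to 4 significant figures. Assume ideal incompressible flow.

11.63 m/s

With h₁ = h₂, rearranging Bernoulli gives v₂ = √(v₁² + 2ΔP/ρ).
v₂ = √(2.069² + 2·65440/1000) = √(4.281 + 130.9) = 11.63 m/s.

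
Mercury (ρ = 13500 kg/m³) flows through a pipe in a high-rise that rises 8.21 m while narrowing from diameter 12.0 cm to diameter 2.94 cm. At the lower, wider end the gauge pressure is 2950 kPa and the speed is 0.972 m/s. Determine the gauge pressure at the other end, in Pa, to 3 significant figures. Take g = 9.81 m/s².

99100 Pa

By continuity, v₂ = v₁·A₁/A₂ = 0.972·(113/6.79) = 16.2 m/s.
Applying Bernoulli between the two ends and solving for P₂: P₂ = P₁ + ½ρ(v₁² − v₂²) − ρgΔh.
P₂ = 2950000 + ½·13500·(0.972² − 16.2²) − 13500·9.81·(+8.21) = 2950000 + (-1760000) − (1090000) = 99100 Pa.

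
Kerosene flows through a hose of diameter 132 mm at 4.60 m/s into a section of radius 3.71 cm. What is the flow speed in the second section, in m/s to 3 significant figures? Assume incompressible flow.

The volume flow rate is constant, so v₂ = (A₁/A₂)v₁ = (137/43.2)·4.60 = 14.6 m/s.

14.6 m/s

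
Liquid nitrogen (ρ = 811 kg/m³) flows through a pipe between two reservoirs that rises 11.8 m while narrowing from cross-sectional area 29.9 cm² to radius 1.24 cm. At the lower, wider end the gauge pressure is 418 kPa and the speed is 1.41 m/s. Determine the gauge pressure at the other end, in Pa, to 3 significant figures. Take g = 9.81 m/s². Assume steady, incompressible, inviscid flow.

P₂ = 294000 Pa

By continuity, v₂ = v₁·A₁/A₂ = 1.41·(29.9/4.83) = 8.73 m/s.
Energy conservation along the streamline gives P₂ = P₁ − ½ρ(v₂² − v₁²) − ρg(h₂ − h₁).
P₂ = 418000 + ½·811·(1.41² − 8.73²) − 811·9.81·(+11.8) = 418000 + (-30100) − (93900) = 294000 Pa.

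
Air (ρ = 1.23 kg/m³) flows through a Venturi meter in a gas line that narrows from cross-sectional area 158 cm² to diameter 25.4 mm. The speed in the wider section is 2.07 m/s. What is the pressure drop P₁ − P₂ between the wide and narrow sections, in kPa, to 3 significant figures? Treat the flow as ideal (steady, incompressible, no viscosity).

ΔP ≈ 2.56 kPa

Continuity gives A₁v₁ = A₂v₂, so v₂ = (158 cm²)/(5.07 cm²) × 2.07 m/s = 64.5 m/s.
Bernoulli (h₁ = h₂): P₁ − P₂ = ½ρ(v₂² − v₁²).
P₁ − P₂ = ½·1.23·(64.5² − 2.07²) = ½·1.23·4160 = 2560 Pa.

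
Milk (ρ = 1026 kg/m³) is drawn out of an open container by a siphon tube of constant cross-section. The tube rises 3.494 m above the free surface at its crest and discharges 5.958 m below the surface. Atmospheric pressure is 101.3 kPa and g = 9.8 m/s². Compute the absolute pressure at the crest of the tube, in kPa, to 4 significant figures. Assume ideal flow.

P_top ≈ 6.262 kPa

Bernoulli surface→outlet gives ½v² = g·h_out, so v = √(2·9.8·5.958) = 10.81 m/s.
The bore is uniform, so the speed at the crest is the same v. Bernoulli surface→crest: P_atm = P_top + ½ρv² + ρg·h_top.
P_top = 101300 − ½·1026·10.81² − 1026·9.8·3.494 = 6262 Pa.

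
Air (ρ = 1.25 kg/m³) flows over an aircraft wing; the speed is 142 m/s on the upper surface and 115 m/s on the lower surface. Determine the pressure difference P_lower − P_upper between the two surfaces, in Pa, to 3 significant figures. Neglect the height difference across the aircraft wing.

The pressure is lower where the speed is higher: ΔP = ½ρ(v_up² − v_low²).
ΔP = ½·1.25·(142² − 115²) = 4340 Pa.

ΔP = 4340 Pa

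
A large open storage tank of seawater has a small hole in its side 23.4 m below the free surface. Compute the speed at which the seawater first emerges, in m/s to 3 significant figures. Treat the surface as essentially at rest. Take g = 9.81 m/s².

Bernoulli from surface to hole (P equal, v_surface ≈ 0): v = √(2gh) = √(2×9.81×23.4) = 21.4 m/s.

v ≈ 21.4 m/s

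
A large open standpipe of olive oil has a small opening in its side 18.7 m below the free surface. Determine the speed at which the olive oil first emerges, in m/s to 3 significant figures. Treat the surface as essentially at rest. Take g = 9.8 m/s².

v ≈ 19.1 m/s

Torricelli's result v = √(2gh) gives v = √(2·9.8·18.7) = 19.1 m/s.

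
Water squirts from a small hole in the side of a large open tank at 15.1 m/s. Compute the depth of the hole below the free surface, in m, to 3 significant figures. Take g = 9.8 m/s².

Torricelli: v = √(2gh), so h = v²/(2g).
h = 15.1²/(2·9.8) = 228/19.60 = 11.6 m.

h ≈ 11.6 m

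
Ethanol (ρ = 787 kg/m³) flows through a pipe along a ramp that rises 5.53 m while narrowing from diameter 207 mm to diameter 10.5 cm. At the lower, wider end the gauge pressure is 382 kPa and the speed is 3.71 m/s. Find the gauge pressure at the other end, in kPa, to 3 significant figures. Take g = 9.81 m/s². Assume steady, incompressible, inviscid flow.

P₂ ≈ 263 kPa

Mass conservation (A₁v₁ = A₂v₂) gives v₂ = 3.71 × 337/86.6 = 14.4 m/s.
Applying Bernoulli between the two ends and solving for P₂: P₂ = P₁ + ½ρ(v₁² − v₂²) − ρgΔh.
P₂ = 382000 + ½·787·(3.71² − 14.4²) − 787·9.81·(+5.53) = 382000 + (-76400) − (42700) = 263000 Pa.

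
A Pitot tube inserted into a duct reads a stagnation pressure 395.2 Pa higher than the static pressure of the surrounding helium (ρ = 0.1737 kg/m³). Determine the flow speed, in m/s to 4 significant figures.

At the stagnation point the flow is brought to rest, so Bernoulli gives P_stag − P_static = ½ρv².
v = √(2ΔP/ρ) = √(2·395.2/0.1737) = 67.46 m/s.

v = 67.46 m/s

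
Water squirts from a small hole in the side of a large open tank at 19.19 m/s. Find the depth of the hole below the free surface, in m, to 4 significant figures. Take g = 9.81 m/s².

Inverting v = √(2gh) gives h = v² / 2g.
h = 19.19²/(2·9.81) = 368.3/19.62 = 18.77 m.

h = 18.77 m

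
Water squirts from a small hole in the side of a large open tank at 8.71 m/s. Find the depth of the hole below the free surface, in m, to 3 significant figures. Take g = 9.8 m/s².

h = 3.87 m

For a small hole in a large open tank, ½v² = gh, giving h = v²/(2g).
h = 8.71²/(2·9.8) = 75.9/19.60 = 3.87 m.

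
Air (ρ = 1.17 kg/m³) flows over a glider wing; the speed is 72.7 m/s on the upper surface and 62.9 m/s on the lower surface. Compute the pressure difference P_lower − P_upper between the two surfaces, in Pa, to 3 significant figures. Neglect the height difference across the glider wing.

ΔP = 777 Pa

Bernoulli (same height): P_lower − P_upper = ½ρ(v_upper² − v_lower²).
ΔP = ½·1.17·(72.7² − 62.9²) = 777 Pa.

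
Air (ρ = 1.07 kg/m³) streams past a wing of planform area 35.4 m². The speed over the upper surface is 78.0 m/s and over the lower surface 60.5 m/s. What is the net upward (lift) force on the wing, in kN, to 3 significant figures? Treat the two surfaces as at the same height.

With equal heights on the two surfaces, Bernoulli gives P_lower − P_upper = ½ρ(v_upper² − v_lower²).
ΔP = ½·1.07·(78.0² − 60.5²) = 1300 Pa.
Lift = ΔP · A = 1300 × 35.4 = 45900 N.

F = 45.9 kN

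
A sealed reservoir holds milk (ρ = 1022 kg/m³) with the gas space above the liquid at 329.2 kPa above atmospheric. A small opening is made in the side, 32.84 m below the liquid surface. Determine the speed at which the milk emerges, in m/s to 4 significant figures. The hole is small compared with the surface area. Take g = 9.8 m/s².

Take point 1 at the surface (v₁ ≈ 0) and point 2 at the hole (at atmospheric pressure). Bernoulli: P₁ + ρg h = P_atm + ½ρv₂².
With P₁ − P_atm = 329200 Pa, v₂ = √(2gh + 2ΔP/ρ) = √(2·9.8·32.84 + 2·329200/1022) = 35.89 m/s.

v ≈ 35.89 m/s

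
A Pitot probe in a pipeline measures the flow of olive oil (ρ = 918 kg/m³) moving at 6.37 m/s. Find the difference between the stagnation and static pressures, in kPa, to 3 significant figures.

ΔP ≈ 18.6 kPa

The dynamic pressure equals the rise in static pressure at the stagnation point: ΔP = ½ρv².
ΔP = ½·918·6.37² = 18600 Pa.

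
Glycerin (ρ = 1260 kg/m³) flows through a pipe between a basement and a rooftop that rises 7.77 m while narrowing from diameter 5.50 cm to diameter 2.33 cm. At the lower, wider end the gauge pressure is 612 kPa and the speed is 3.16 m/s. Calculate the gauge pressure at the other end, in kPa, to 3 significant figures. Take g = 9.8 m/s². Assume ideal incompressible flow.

By continuity, v₂ = v₁·A₁/A₂ = 3.16·(23.8/4.26) = 17.6 m/s.
Applying Bernoulli between the two ends and solving for P₂: P₂ = P₁ + ½ρ(v₁² − v₂²) − ρgΔh.
P₂ = 612000 + ½·1260·(3.16² − 17.6²) − 1260·9.8·(+7.77) = 612000 + (-189000) − (95900) = 327000 Pa.

327 kPa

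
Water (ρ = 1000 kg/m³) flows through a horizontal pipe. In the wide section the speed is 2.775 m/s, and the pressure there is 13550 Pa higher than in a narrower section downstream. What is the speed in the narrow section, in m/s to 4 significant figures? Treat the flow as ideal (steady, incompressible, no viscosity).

v₂ ≈ 5.899 m/s

With h₁ = h₂, rearranging Bernoulli gives v₂ = √(v₁² + 2ΔP/ρ).
v₂ = √(2.775² + 2·13550/1000) = √(7.701 + 27.10) = 5.899 m/s.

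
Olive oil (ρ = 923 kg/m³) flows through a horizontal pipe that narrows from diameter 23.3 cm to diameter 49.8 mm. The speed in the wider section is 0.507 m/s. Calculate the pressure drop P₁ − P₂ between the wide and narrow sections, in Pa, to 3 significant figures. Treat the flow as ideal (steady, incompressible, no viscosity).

56700 Pa

Continuity gives A₁v₁ = A₂v₂, so v₂ = (426 cm²)/(19.5 cm²) × 0.507 m/s = 11.1 m/s.
Bernoulli (h₁ = h₂): P₁ − P₂ = ½ρ(v₂² − v₁²).
P₁ − P₂ = ½·923·(11.1² − 0.507²) = ½·923·123 = 56700 Pa.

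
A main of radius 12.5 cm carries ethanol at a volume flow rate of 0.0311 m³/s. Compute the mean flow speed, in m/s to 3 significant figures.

Q = 0.0311 m³/s = 0.0311 m³/s.
v = Q/A = 0.0311 / 0.0491 = 0.634 m/s.

v ≈ 0.634 m/s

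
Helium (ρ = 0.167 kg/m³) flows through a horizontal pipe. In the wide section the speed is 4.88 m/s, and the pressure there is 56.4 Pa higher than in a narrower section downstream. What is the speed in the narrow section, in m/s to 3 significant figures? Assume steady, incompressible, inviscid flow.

v₂ ≈ 26.4 m/s

Along the level pipe P + ½ρv² is conserved, hence v₂² = v₁² + 2(P₁ − P₂)/ρ.
v₂ = √(4.88² + 2·56.4/0.167) = √(23.8 + 675) = 26.4 m/s.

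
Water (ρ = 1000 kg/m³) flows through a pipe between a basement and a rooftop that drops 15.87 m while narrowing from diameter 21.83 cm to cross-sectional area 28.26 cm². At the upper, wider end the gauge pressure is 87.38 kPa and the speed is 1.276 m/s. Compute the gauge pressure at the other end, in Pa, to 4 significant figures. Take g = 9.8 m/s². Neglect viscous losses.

P₂ = 100900 Pa

Continuity gives A₁v₁ = A₂v₂, so v₂ = (374.3 cm²)/(28.26 cm²) × 1.276 m/s = 16.90 m/s.
Applying Bernoulli between the two ends and solving for P₂: P₂ = P₁ + ½ρ(v₁² − v₂²) − ρgΔh.
P₂ = 87380 + ½·1000·(1.276² − 16.90²) − 1000·9.8·(−15.87) = 87380 + (-142000) − (-155500) = 100900 Pa.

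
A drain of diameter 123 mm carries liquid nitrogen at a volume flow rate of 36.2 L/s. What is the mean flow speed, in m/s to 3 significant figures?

v = 3.05 m/s

Q = 36.2 L/s = 0.0362 m³/s.
v = Q/A = 0.0362 / 0.0119 = 3.05 m/s.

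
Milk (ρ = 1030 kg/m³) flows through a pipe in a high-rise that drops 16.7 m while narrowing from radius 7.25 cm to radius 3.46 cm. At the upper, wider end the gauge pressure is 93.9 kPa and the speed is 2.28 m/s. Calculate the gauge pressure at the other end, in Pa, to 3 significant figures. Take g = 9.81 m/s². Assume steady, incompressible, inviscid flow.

214000 Pa

Mass conservation (A₁v₁ = A₂v₂) gives v₂ = 2.28 × 165/37.6 = 10.0 m/s.
Bernoulli: P₁ + ½ρv₁² + ρg h₁ = P₂ + ½ρv₂² + ρg h₂, so P₂ = P₁ + ½ρ(v₁² − v₂²) − ρg(h₂ − h₁).
P₂ = 93900 + ½·1030·(2.28² − 10.0²) − 1030·9.81·(−16.7) = 93900 + (-48900) − (-169000) = 214000 Pa.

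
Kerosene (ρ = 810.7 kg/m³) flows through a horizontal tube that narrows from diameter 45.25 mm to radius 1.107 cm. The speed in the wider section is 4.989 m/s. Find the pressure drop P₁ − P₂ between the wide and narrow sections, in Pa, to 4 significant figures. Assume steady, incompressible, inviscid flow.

ΔP = 166000 Pa

Mass conservation (A₁v₁ = A₂v₂) gives v₂ = 4.989 × 16.08/3.850 = 20.84 m/s.
Along the horizontal streamline, P + ½ρv² is constant.
P₁ − P₂ = ½·810.7·(20.84² − 4.989²) = ½·810.7·409.4 = 166000 Pa.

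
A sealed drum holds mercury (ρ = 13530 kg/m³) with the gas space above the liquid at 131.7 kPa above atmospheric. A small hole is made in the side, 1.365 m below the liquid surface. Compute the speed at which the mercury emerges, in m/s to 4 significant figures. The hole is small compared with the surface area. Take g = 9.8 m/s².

v = 6.799 m/s

Take point 1 at the surface (v₁ ≈ 0) and point 2 at the hole (at atmospheric pressure). Bernoulli: P₁ + ρg h = P_atm + ½ρv₂².
With P₁ − P_atm = 131700 Pa, v₂ = √(2gh + 2ΔP/ρ) = √(2·9.8·1.365 + 2·131700/13530) = 6.799 m/s.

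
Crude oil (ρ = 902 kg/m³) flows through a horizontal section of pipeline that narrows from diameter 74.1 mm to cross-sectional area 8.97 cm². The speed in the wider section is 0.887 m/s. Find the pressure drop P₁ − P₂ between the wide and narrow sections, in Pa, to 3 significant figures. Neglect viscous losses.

Continuity gives A₁v₁ = A₂v₂, so v₂ = (43.1 cm²)/(8.97 cm²) × 0.887 m/s = 4.26 m/s.
With no height change, Bernoulli's equation is P₁ + ½ρv₁² = P₂ + ½ρv₂².
P₁ − P₂ = ½·902·(4.26² − 0.887²) = ½·902·17.4 = 7850 Pa.

7850 Pa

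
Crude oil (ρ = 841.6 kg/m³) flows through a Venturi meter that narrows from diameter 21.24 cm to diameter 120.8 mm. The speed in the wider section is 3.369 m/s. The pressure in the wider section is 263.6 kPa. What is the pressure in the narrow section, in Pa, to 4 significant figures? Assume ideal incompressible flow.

222700 Pa

Continuity gives A₁v₁ = A₂v₂, so v₂ = (354.3 cm²)/(114.6 cm²) × 3.369 m/s = 10.42 m/s.
Along the horizontal streamline, P + ½ρv² is constant.
P₂ = P₁ − ½ρ(v₂² − v₁²) = 263600 − ½·841.6·(10.42² − 3.369²) = 263600 − 40870 = 222700 Pa.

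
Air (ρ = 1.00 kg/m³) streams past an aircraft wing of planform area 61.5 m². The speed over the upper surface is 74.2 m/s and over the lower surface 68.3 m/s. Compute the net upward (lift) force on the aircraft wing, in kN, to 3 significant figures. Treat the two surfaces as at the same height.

With equal heights on the two surfaces, Bernoulli gives P_lower − P_upper = ½ρ(v_upper² − v_lower²).
ΔP = ½·1.00·(74.2² − 68.3²) = 420 Pa.
Lift = ΔP · A = 420 × 61.5 = 25900 N.

25.9 kN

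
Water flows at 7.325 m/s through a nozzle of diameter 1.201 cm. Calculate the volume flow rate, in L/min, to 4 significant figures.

Q ≈ 49.79 L/min

Q = A·v = 0.0001133 m² × 7.325 m/s = 0.0008298 m³/s.
Converting: 0.0008298 m³/s × 60000 = 49.79 L/min.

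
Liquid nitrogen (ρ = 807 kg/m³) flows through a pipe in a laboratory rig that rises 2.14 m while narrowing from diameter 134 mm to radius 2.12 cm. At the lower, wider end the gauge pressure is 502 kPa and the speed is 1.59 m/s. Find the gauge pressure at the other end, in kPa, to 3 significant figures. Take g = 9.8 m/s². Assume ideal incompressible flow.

The volume flow rate is constant, so v₂ = (A₁/A₂)v₁ = (141/14.1)·1.59 = 15.9 m/s.
Energy conservation along the streamline gives P₂ = P₁ − ½ρ(v₂² − v₁²) − ρg(h₂ − h₁).
P₂ = 502000 + ½·807·(1.59² − 15.9²) − 807·9.8·(+2.14) = 502000 + (-101000) − (16900) = 384000 Pa.

P₂ ≈ 384 kPa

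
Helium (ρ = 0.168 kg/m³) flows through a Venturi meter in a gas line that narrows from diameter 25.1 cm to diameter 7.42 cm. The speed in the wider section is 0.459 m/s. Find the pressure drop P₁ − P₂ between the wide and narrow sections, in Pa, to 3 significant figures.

The volume flow rate is constant, so v₂ = (A₁/A₂)v₁ = (495/43.2)·0.459 = 5.25 m/s.
Bernoulli (h₁ = h₂): P₁ − P₂ = ½ρ(v₂² − v₁²).
P₁ − P₂ = ½·0.168·(5.25² − 0.459²) = ½·0.168·27.4 = 2.30 Pa.

ΔP = 2.30 Pa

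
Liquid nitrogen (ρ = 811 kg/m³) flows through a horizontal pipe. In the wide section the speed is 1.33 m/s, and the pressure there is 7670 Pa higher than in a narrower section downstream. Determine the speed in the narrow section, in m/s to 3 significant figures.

Horizontal Bernoulli: P₁ + ½ρv₁² = P₂ + ½ρv₂², so v₂² = v₁² + 2(P₁ − P₂)/ρ.
v₂ = √(1.33² + 2·7670/811) = √(1.77 + 18.9) = 4.55 m/s.

v₂ ≈ 4.55 m/s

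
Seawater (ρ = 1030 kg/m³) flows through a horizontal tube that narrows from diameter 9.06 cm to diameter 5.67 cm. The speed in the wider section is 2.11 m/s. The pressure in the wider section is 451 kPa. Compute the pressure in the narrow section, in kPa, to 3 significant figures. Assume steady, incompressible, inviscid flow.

P₂ ≈ 438 kPa

The volume flow rate is constant, so v₂ = (A₁/A₂)v₁ = (64.5/25.2)·2.11 = 5.39 m/s.
Along the horizontal streamline, P + ½ρv² is constant.
P₂ = P₁ − ½ρ(v₂² − v₁²) = 451000 − ½·1030·(5.39² − 2.11²) = 451000 − 12700 = 438000 Pa.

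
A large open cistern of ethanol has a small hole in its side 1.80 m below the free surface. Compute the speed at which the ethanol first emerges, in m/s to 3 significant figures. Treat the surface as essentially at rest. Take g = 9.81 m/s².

The surface is effectively still and both ends are open, so ½v² = gh and v = √(2·9.81·1.80) = 5.94 m/s.

5.94 m/s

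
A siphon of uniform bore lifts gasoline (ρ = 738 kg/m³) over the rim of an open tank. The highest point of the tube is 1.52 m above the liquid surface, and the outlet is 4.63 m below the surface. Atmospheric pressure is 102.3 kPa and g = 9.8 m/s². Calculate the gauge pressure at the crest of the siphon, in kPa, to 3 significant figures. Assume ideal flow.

P_gauge = -44.5 kPa

Bernoulli surface→outlet gives ½v² = g·h_out, so v = √(2·9.8·4.63) = 9.53 m/s.
With constant cross-section the crest speed equals v; applying Bernoulli from the surface up to the crest, P_top = P_atm − ½ρv² − ρg·h_top.
P_top = 102300 − ½·738·9.53² − 738·9.8·1.52 = 57800 Pa. So P_gauge = P_top − P_atm = -44500 Pa.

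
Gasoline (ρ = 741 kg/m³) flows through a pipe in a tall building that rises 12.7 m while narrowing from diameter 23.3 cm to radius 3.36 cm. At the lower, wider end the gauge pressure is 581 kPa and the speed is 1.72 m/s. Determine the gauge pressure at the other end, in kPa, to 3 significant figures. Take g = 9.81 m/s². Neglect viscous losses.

P₂ = 331 kPa

Continuity gives A₁v₁ = A₂v₂, so v₂ = (426 cm²)/(35.5 cm²) × 1.72 m/s = 20.7 m/s.
Applying Bernoulli between the two ends and solving for P₂: P₂ = P₁ + ½ρ(v₁² − v₂²) − ρgΔh.
P₂ = 581000 + ½·741·(1.72² − 20.7²) − 741·9.81·(+12.7) = 581000 + (-157000) − (92300) = 331000 Pa.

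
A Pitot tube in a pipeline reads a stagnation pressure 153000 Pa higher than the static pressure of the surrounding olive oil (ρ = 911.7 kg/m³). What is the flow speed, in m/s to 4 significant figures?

v = 18.32 m/s

The dynamic pressure equals the rise in static pressure at the stagnation point: ΔP = ½ρv².
v = √(2ΔP/ρ) = √(2·153000/911.7) = 18.32 m/s.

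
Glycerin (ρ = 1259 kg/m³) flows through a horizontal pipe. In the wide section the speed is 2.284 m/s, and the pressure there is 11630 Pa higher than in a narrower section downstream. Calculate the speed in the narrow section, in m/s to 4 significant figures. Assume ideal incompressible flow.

v₂ = 4.867 m/s

With h₁ = h₂, rearranging Bernoulli gives v₂ = √(v₁² + 2ΔP/ρ).
v₂ = √(2.284² + 2·11630/1259) = √(5.217 + 18.47) = 4.867 m/s.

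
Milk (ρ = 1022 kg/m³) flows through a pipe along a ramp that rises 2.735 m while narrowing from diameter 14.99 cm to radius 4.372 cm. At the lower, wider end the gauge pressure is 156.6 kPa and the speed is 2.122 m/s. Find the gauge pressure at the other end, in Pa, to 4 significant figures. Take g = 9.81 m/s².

111600 Pa

Mass conservation (A₁v₁ = A₂v₂) gives v₂ = 2.122 × 176.5/60.05 = 6.236 m/s.
Energy conservation along the streamline gives P₂ = P₁ − ½ρ(v₂² − v₁²) − ρg(h₂ − h₁).
P₂ = 156600 + ½·1022·(2.122² − 6.236²) − 1022·9.81·(+2.735) = 156600 + (-17570) − (27420) = 111600 Pa.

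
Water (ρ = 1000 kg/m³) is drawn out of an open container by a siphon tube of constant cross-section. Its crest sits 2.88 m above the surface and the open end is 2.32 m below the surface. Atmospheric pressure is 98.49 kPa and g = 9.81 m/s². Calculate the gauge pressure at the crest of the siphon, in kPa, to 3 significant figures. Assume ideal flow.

The outlet speed comes from Torricelli: v = √(2g·2.32) = 6.75 m/s.
With constant cross-section the crest speed equals v; applying Bernoulli from the surface up to the crest, P_top = P_atm − ½ρv² − ρg·h_top.
P_top = 98490 − ½·1000·6.75² − 1000·9.81·2.88 = 47500 Pa. So P_gauge = P_top − P_atm = -51000 Pa.

P_gauge = -51.0 kPa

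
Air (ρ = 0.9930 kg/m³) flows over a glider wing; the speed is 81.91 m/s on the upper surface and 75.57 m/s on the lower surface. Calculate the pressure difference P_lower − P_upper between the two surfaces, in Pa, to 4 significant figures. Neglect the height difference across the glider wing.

ΔP ≈ 495.7 Pa

With negligible Δh, P + ½ρv² is constant, so P_low − P_up = ½ρ(v_up² − v_low²).
ΔP = ½·0.9930·(81.91² − 75.57²) = 495.7 Pa.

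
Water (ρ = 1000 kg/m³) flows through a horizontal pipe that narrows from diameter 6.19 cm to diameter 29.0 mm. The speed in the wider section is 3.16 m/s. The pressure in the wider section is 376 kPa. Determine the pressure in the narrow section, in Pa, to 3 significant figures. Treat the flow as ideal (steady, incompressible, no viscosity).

P₂ ≈ 277000 Pa

By continuity, v₂ = v₁·A₁/A₂ = 3.16·(30.1/6.61) = 14.4 m/s.
With no height change, Bernoulli's equation is P₁ + ½ρv₁² = P₂ + ½ρv₂².
P₂ = P₁ − ½ρ(v₂² − v₁²) = 376000 − ½·1000·(14.4² − 3.16²) = 376000 − 98600 = 277000 Pa.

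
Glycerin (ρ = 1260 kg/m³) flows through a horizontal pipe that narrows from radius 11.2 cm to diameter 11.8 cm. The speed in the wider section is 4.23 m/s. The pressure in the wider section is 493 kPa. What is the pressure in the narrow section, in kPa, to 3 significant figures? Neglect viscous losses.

P₂ ≈ 358 kPa

By continuity, v₂ = v₁·A₁/A₂ = 4.23·(394/109) = 15.2 m/s.
With no height change, Bernoulli's equation is P₁ + ½ρv₁² = P₂ + ½ρv₂².
P₂ = P₁ − ½ρ(v₂² − v₁²) = 493000 − ½·1260·(15.2² − 4.23²) = 493000 − 135000 = 358000 Pa.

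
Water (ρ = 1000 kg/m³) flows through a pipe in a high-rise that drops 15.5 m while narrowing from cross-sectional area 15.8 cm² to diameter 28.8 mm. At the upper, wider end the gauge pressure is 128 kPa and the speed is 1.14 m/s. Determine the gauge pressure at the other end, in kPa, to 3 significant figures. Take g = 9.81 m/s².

P₂ ≈ 277 kPa

Mass conservation (A₁v₁ = A₂v₂) gives v₂ = 1.14 × 15.8/6.51 = 2.76 m/s.
Applying Bernoulli between the two ends and solving for P₂: P₂ = P₁ + ½ρ(v₁² − v₂²) − ρgΔh.
P₂ = 128000 + ½·1000·(1.14² − 2.76²) − 1000·9.81·(−15.5) = 128000 + (-3170) − (-152000) = 277000 Pa.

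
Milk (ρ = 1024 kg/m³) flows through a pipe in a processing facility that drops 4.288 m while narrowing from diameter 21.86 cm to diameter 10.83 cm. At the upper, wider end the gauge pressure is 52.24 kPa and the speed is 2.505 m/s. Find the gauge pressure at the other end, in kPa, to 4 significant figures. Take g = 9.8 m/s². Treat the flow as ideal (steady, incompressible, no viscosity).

By continuity, v₂ = v₁·A₁/A₂ = 2.505·(375.3/92.12) = 10.21 m/s.
Applying Bernoulli between the two ends and solving for P₂: P₂ = P₁ + ½ρ(v₁² − v₂²) − ρgΔh.
P₂ = 52240 + ½·1024·(2.505² − 10.21²) − 1024·9.8·(−4.288) = 52240 + (-50120) − (-43030) = 45150 Pa.

P₂ ≈ 45.15 kPa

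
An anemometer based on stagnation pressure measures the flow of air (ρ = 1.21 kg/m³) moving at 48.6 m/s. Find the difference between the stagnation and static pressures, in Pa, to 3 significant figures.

Bernoulli between the free stream and the stagnation point: ½ρv² = P_stag − P_static.
ΔP = ½·1.21·48.6² = 1430 Pa.

ΔP = 1430 Pa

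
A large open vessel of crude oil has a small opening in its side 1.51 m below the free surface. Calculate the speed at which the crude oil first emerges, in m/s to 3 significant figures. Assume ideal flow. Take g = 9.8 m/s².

Bernoulli from surface to hole (P equal, v_surface ≈ 0): v = √(2gh) = √(2×9.8×1.51) = 5.44 m/s.

v = 5.44 m/s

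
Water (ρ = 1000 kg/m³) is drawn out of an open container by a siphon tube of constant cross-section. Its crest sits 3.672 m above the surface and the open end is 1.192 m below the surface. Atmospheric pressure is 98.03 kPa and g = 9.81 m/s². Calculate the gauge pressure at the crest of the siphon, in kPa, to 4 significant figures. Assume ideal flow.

From the surface to the outlet (both open to atmosphere, surface at rest): v = √(2g·h_out) = √(2·9.81·1.192) = 4.836 m/s.
With constant cross-section the crest speed equals v; applying Bernoulli from the surface up to the crest, P_top = P_atm − ½ρv² − ρg·h_top.
P_top = 98030 − ½·1000·4.836² − 1000·9.81·3.672 = 50310 Pa. So P_gauge = P_top − P_atm = -47720 Pa.

P_gauge ≈ -47.72 kPa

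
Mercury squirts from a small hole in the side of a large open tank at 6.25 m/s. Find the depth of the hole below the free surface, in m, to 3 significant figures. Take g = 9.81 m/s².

h ≈ 1.99 m

Torricelli: v = √(2gh), so h = v²/(2g).
h = 6.25²/(2·9.81) = 39.1/19.62 = 1.99 m.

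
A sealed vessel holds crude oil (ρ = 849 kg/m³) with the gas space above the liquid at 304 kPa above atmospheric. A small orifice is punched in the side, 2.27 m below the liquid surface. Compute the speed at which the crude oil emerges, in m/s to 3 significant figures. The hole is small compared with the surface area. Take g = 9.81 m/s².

v = 27.6 m/s

Take point 1 at the surface (v₁ ≈ 0) and point 2 at the hole (at atmospheric pressure). Bernoulli: P₁ + ρg h = P_atm + ½ρv₂².
With P₁ − P_atm = 304000 Pa, v₂ = √(2gh + 2ΔP/ρ) = √(2·9.81·2.27 + 2·304000/849) = 27.6 m/s.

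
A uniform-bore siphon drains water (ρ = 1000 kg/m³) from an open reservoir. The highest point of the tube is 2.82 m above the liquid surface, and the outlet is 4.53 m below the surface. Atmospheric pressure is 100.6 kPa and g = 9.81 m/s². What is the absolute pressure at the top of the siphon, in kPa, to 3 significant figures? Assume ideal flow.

Bernoulli surface→outlet gives ½v² = g·h_out, so v = √(2·9.81·4.53) = 9.43 m/s.
The bore is uniform, so the speed at the crest is the same v. Bernoulli surface→crest: P_atm = P_top + ½ρv² + ρg·h_top.
P_top = 100600 − ½·1000·9.43² − 1000·9.81·2.82 = 28500 Pa.

P_top ≈ 28.5 kPa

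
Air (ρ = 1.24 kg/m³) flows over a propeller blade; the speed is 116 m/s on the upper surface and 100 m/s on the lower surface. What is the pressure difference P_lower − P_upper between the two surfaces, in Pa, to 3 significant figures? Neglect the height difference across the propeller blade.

ΔP ≈ 2140 Pa

The pressure is lower where the speed is higher: ΔP = ½ρ(v_up² − v_low²).
ΔP = ½·1.24·(116² − 100²) = 2140 Pa.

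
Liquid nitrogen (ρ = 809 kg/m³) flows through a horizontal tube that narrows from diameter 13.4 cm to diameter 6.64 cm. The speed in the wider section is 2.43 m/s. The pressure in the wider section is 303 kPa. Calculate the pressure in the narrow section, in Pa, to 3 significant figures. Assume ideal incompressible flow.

The volume flow rate is constant, so v₂ = (A₁/A₂)v₁ = (141/34.6)·2.43 = 9.90 m/s.
The pipe is horizontal, so Bernoulli reduces to P₁ + ½ρv₁² = P₂ + ½ρv₂².
P₂ = P₁ − ½ρ(v₂² − v₁²) = 303000 − ½·809·(9.90² − 2.43²) = 303000 − 37200 = 266000 Pa.

266000 Pa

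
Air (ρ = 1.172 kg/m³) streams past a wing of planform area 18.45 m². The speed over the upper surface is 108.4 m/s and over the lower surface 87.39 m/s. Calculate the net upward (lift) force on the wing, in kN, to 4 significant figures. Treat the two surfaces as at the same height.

44.47 kN

With equal heights on the two surfaces, Bernoulli gives P_lower − P_upper = ½ρ(v_upper² − v_lower²).
ΔP = ½·1.172·(108.4² − 87.39²) = 2411 Pa.
Lift = ΔP · A = 2411 × 18.45 = 44470 N.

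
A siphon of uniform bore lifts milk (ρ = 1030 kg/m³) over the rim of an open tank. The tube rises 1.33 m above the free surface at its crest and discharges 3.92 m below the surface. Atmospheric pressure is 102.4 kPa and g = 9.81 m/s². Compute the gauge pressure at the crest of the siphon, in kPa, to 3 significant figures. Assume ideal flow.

From the surface to the outlet (both open to atmosphere, surface at rest): v = √(2g·h_out) = √(2·9.81·3.92) = 8.77 m/s.
Continuity keeps v the same throughout the tube; from surface to crest, P_atm + 0 = P_top + ½ρv² + ρg·h_top.
P_top = 102400 − ½·1030·8.77² − 1030·9.81·1.33 = 49400 Pa. So P_gauge = P_top − P_atm = -53000 Pa.

P_gauge ≈ -53.0 kPa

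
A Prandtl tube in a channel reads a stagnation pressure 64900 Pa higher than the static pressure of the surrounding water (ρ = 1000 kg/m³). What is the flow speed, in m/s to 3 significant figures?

v ≈ 11.4 m/s

Bernoulli between the free stream and the stagnation point: ½ρv² = P_stag − P_static.
v = √(2ΔP/ρ) = √(2·64900/1000) = 11.4 m/s.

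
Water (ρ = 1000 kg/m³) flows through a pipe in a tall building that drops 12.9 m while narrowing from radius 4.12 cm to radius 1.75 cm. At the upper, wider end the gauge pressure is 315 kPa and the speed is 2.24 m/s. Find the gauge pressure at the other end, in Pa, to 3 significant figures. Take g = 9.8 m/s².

By continuity, v₂ = v₁·A₁/A₂ = 2.24·(53.3/9.62) = 12.4 m/s.
Bernoulli: P₁ + ½ρv₁² + ρg h₁ = P₂ + ½ρv₂² + ρg h₂, so P₂ = P₁ + ½ρ(v₁² − v₂²) − ρg(h₂ − h₁).
P₂ = 315000 + ½·1000·(2.24² − 12.4²) − 1000·9.8·(−12.9) = 315000 + (-74600) − (-126000) = 367000 Pa.

P₂ ≈ 367000 Pa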